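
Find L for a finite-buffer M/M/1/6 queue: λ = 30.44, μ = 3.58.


ρ = 30.44/3.58 = 8.5028
L = ρ[1 − (K+1)ρ^K + Kρ^(K+1)] / [(1−ρ)(1−ρ^(K+1))]
Numerator: 8.5028·(1 − 7·377893.767025 + 6·3213152.588891) = 141432574.133356
Denominator: (-7.5028)·(-3213151.588891) = 24107612.200449
L = 141432574.133356/24107612.200449 = 5.8667

Final: 5.8667


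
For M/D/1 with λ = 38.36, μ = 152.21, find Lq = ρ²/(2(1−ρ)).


ρ = 38.36/152.21 = 0.2520
M/D/1: Lq = ρ²/(2(1−ρ)) = 0.06351/(2·0.7480) = 0.04246

Final: 0.04246


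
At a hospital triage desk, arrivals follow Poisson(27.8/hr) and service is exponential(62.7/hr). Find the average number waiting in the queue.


ρ = 27.8/62.7 = 0.4434
Lq = ρ²/(1−ρ) = 0.1966/0.5566 = 0.3532

Final: 0.3532


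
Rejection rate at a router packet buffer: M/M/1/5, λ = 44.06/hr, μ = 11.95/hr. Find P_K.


ρ = λ/μ = 44.06/11.95 = 3.6870
P_K = (1−ρ)ρ^K/(1−ρ^(K+1)) = (-2.6870·681.369889)/(1 − 2512.230739)
= -1830.860849/-2511.230739 = 0.729069

Final: 0.729069


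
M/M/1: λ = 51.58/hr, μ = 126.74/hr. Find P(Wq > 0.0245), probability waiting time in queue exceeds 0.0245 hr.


ρ = 51.58/126.74 = 0.4070
P(Wq > t) = ρ·e^{−(μ−λ)t} = 0.4070·e^{−1.8414}
= 0.4070·0.158592 = 0.064543

Final: 0.064543


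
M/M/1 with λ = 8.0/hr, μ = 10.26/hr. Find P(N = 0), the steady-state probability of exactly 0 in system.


ρ = 8.0/10.26 = 0.7797
P_n = (1−ρ)·ρ^n = (1 − 0.7797)·0.7797^0 = 0.2203·1.000000 = 0.220273

Final: 0.220273


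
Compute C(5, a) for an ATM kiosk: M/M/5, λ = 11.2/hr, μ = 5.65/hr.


a = λ/μ = 1.9823; ρ = a/5 = 0.3965
P₀ = 0.136774 (from M/M/c formula)
C(c,a) = [a^c/(c!(1−ρ))]·P₀ = [30.60891/(120·0.6035)]·0.136774
= 0.42263·0.136774 = 0.057805

Final: 0.057805


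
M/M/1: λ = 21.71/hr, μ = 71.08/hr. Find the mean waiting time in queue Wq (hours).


ρ = 21.71/71.08 = 0.3054
Wq = ρ/(μ−λ) = 0.3054/(71.08 − 21.71) = 0.3054/49.37 = 0.006187 hr

Final: 0.006187 hr


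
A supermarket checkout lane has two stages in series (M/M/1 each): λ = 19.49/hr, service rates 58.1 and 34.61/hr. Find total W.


Each node sees arrival rate λ = 19.49/hr (tandem ⇒ throughput preserved).
W₁ = 1/(μ₁−λ) = 1/(58.1−19.49) = 0.02590 hr
W₂ = 1/(μ₂−λ) = 1/(34.61−19.49) = 0.06614 hr
W_total = W₁ + W₂ = 0.02590 + 0.06614 = 0.09204 hr

Final: 0.09204 hr


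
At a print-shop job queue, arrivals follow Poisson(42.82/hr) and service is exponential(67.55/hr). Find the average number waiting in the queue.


ρ = 42.82/67.55 = 0.6339
Lq = ρ²/(1−ρ) = 0.4018/0.3661 = 1.0976

Final: 1.0976


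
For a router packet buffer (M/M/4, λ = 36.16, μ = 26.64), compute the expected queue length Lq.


a = λ/μ = 1.3574; ρ = a/4 = 0.3393
P₀ = 0.255790
Lq = P₀·a^c·ρ / (c!·(1−ρ)²) = 0.255790·3.39451·0.3393/(24·0.43647)
= 0.02813

Final: 0.02813


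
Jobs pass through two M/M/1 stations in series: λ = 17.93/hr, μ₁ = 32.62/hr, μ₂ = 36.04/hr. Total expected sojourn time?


Each node sees arrival rate λ = 17.93/hr (tandem ⇒ throughput preserved).
W₁ = 1/(μ₁−λ) = 1/(32.62−17.93) = 0.06807 hr
W₂ = 1/(μ₂−λ) = 1/(36.04−17.93) = 0.05522 hr
W_total = W₁ + W₂ = 0.06807 + 0.05522 = 0.12329 hr

Final: 0.12329 hr


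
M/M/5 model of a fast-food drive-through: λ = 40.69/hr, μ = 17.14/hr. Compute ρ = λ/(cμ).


ρ = λ/(cμ) = 40.69/(5·17.14) = 40.69/85.70 = 0.4748

Final: 0.4748


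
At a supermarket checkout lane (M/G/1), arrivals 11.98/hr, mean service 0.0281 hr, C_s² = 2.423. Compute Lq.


ρ = λ·E[S] = 11.98·0.0281 = 0.3366
Lq = ρ²(1+C_s²)/(2(1−ρ)) = 0.1133·(1+2.423)/(2·0.6634)
= 0.1133·3.4230/1.3267 = 0.29238

Final: 0.29238


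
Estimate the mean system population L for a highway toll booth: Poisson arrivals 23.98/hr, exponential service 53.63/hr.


ρ = λ/μ = 23.98/53.63 = 0.4471
L = ρ/(1−ρ) = 0.4471/(1 − 0.4471) = 0.4471/0.5529 = 0.8088

Final: 0.8088


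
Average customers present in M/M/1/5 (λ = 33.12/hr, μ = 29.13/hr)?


ρ = 33.12/29.13 = 1.1370
L = ρ[1 − (K+1)ρ^K + Kρ^(K+1)] / [(1−ρ)(1−ρ^(K+1))]
Numerator: 1.1370·(1 − 6·1.899981 + 5·2.160225) = 0.456201
Denominator: (-0.1370)·(-1.160225) = 0.158919
L = 0.456201/0.158919 = 2.8707

Final: 2.8707


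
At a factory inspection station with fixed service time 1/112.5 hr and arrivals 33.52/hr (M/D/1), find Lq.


ρ = 33.52/112.5 = 0.2980
M/D/1: Lq = ρ²/(2(1−ρ)) = 0.08878/(2·0.7020) = 0.06323

Final: 0.06323


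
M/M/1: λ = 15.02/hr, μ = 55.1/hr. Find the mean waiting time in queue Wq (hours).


ρ = 15.02/55.1 = 0.2726
Wq = ρ/(μ−λ) = 0.2726/(55.1 − 15.02) = 0.2726/40.08 = 0.006801 hr

Final: 0.006801 hr


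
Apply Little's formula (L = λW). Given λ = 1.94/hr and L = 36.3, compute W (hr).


W = L/λ = 36.3/1.94 = 18.7113 hr

Final: 18.7113 hr


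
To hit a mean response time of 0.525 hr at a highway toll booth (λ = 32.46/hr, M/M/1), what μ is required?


W = 1/(μ−λ) ⇒ μ − λ = 1/W = 1/0.525 = 1.9048
μ = λ + 1/W = 32.46 + 1.9048 = 34.3648 per hr

Final: 34.3648 /hr


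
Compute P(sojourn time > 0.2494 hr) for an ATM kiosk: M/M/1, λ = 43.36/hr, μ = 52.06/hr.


W ~ Exponential(μ−λ) for M/M/1.
μ − λ = 52.06 − 43.36 = 8.7000
P(W > t) = e^{−(μ−λ)t} = e^{−2.1698} = 0.114203

Final: 0.114203


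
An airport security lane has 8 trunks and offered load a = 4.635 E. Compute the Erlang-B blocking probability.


B(c,a) = (a^c/c!) / Σ_{k=0}^{c} a^k/k!
a^8/8! = 5.282961
Σ terms (k=0..8): 1.00000 + 4.63500 + 10.74161 + 16.59579 + 19.23037 + 17.82656 + 13.77101 + 9.11838 + 5.28296 = 98.201687
B = 5.282961/98.201687 = 0.053797

Final: 0.053797


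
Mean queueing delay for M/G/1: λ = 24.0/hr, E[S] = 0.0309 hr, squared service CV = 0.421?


ρ = λ·E[S] = 24.0·0.0309 = 0.7416
E[S²] = E[S]²(1+C_s²) = 0.0309²·(1+0.421) = 0.001357
Wq = λ·E[S²]/(2(1−ρ)) = 24.0·0.001357/(2·0.2584) = 0.06301 hr

Final: 0.06301 hr


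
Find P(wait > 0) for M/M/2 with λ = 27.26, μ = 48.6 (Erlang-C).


a = λ/μ = 0.5609; ρ = a/2 = 0.2805
P₀ = 0.561948 (from M/M/c formula)
C(c,a) = [a^c/(c!(1−ρ))]·P₀ = [0.31461/(2·0.7195)]·0.561948
= 0.21862·0.561948 = 0.122853

Final: 0.122853


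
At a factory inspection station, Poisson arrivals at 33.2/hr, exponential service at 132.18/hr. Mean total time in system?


W = 1/(μ−λ) = 1/(132.18 − 33.2) = 1/98.98 = 0.01010 hr

Final: 0.01010 hr


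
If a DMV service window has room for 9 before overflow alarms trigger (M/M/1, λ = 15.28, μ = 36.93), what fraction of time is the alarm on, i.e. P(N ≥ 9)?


ρ = 15.28/36.93 = 0.4138
P(N ≥ n) = ρ^n = 0.4138^9 = 0.0003554

Final: 0.0003554


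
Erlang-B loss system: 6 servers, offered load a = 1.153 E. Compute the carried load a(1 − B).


B(6,1.153) = 0.001030 (Erlang-B)
Carried load = a(1 − B) = 1.153·(1 − 0.001030) = 1.153·0.998970 = 1.1518 E

Final: 1.1518 Erlangs


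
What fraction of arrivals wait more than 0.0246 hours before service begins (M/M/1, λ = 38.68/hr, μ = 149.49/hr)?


ρ = 38.68/149.49 = 0.2587
P(Wq > t) = ρ·e^{−(μ−λ)t} = 0.2587·e^{−2.7259}
= 0.2587·0.065486 = 0.016944

Final: 0.016944


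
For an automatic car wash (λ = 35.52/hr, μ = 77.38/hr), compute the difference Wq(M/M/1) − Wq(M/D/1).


ρ = 35.52/77.38 = 0.4590
Wq(M/M/1) = ρ/(μ−λ) = 0.4590/41.86 = 0.01097 hr
Wq(M/D/1) = ρ/(2(μ−λ)) = 0.005483 hr
Savings = 0.01097 − 0.005483 = 0.005483 hr

Final: 0.005483 hr


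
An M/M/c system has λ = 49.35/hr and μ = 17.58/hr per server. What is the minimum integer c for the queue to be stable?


Stability requires cμ > λ ⇔ c > λ/μ.
λ/μ = 49.35/17.58 = 2.8072
Minimum integer c = ⌊2.8072⌋ + 1 = 3
Check: 3·17.58 = 52.74 > 49.35, while 2·17.58 = 35.16 ≤ 49.35

Final: 3 servers


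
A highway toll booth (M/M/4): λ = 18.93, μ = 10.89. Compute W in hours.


a = 1.7383; ρ = 0.4346; P₀ = 0.172492
Lq = P₀·a^c·ρ/(c!(1−ρ)²) = 0.08920
Wq = Lq/λ = 0.08920/18.93 = 0.004712 hr
W = Wq + 1/μ = 0.004712 + 0.09183 = 0.09654 hr

Final: 0.09654 hr


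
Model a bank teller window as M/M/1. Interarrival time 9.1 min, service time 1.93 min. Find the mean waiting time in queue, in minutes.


λ = 60/9.1 = 6.5934 /hr
μ = 60/1.93 = 31.0881 /hr
ρ = λ/μ = 6.5934/31.0881 = 0.2121
Wq = ρ/(μ−λ) = 0.2121/(31.0881−6.5934) = 0.008659 hr
In minutes: 0.008659·60 = 0.5195 min

Final: 0.5195 min


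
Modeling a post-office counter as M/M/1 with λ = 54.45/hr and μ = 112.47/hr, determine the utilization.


ρ = λ/μ = 54.45/112.47 = 0.4841

Final: 0.4841


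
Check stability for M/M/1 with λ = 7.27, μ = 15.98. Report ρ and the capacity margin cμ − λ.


Total capacity cμ = 1·15.98 = 15.98/hr
ρ = λ/(cμ) = 7.27/15.98 = 0.4549
Stable ⇔ ρ < 1: YES
Spare capacity = cμ − λ = 15.98 − 7.27 = 8.71/hr

Final: ρ = 0.4549; stable; margin = 8.71/hr


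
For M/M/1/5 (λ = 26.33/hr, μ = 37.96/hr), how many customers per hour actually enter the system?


ρ = 0.6936; P_K = (1−ρ)ρ^5/(1−ρ^6) = 0.055355
λ_eff = λ(1 − P_K) = 26.33·(1 − 0.055355) = 26.33·0.944645 = 24.8725 /hr

Final: 24.8725 /hr


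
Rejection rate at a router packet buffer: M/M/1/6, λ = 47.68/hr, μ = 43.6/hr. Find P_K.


ρ = λ/μ = 47.68/43.6 = 1.0936
P_K = (1−ρ)ρ^K/(1−ρ^(K+1)) = (-0.09358·1.710403)/(1 − 1.870459)
= -0.160056/-0.870459 = 0.183875

Final: 0.183875


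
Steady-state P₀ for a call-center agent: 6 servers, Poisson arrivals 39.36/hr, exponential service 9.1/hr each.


a = λ/μ = 39.36/9.1 = 4.3253; ρ = a/c = 0.7209
Σ_{k=0}^{5} a^k/k! (terms k=0..5) = 1.00000 + 4.32527 + 9.35400 + 13.48621 + 14.58289 + 12.61500 = 55.36337
Tail: a^6/(6!(1−ρ)) = 6547.60067/(720·0.2791) = 32.58047
P₀ = 1/(55.36337 + 32.58047) = 1/87.94384 = 0.011371

Final: 0.011371


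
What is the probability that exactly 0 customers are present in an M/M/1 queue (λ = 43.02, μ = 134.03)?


ρ = 43.02/134.03 = 0.3210
P_n = (1−ρ)·ρ^n = (1 − 0.3210)·0.3210^0 = 0.6790·1.000000 = 0.679027

Final: 0.679027


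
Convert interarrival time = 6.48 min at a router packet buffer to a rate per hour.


λ = 1/(interarrival time) in consistent units.
1 hour = 60 min, so λ = 60/6.48 = 9.2593 per hour

Final: 9.2593 /hr


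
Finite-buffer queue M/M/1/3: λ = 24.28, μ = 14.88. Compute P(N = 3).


ρ = λ/μ = 24.28/14.88 = 1.6317
P_K = (1−ρ)ρ^K/(1−ρ^(K+1)) = (-0.6317·4.344475)/(1 − 7.088968)
= -2.744493/-6.088968 = 0.450732

Final: 0.450732


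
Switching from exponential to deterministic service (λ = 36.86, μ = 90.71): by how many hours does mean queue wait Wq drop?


ρ = 36.86/90.71 = 0.4063
Wq(M/M/1) = ρ/(μ−λ) = 0.4063/53.85 = 0.007546 hr
Wq(M/D/1) = ρ/(2(μ−λ)) = 0.003773 hr
Savings = 0.007546 − 0.003773 = 0.003773 hr

Final: 0.003773 hr


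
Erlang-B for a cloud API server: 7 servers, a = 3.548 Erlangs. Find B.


B(c,a) = (a^c/c!) / Σ_{k=0}^{c} a^k/k!
a^7/7! = 1.404283
Σ terms (k=0..7): 1.00000 + 3.54800 + 6.29415 + 7.44388 + 6.60272 + 4.68529 + 2.77057 + 1.40428 = 33.748908
B = 1.404283/33.748908 = 0.041610

Final: 0.041610


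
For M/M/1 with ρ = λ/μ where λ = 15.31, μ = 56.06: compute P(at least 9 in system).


ρ = 15.31/56.06 = 0.2731
P(N ≥ n) = ρ^n = 0.2731^9 = 0.000008451

Final: 0.000008451


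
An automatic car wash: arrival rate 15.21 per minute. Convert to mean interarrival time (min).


Mean interarrival time = 1/λ = 1/15.21 minute = 0.06575 minute
In minutes: 0.06575 × 1 = 0.06575 min

Final: 0.06575 min


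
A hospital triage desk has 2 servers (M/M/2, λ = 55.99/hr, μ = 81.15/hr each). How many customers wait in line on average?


a = λ/μ = 0.6900; ρ = a/2 = 0.3450
P₀ = 0.487013
Lq = P₀·a^c·ρ / (c!·(1−ρ)²) = 0.487013·0.47604·0.3450/(2·0.42905)
= 0.09320

Final: 0.09320


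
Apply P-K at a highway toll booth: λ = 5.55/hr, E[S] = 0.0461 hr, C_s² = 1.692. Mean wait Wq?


ρ = λ·E[S] = 5.55·0.0461 = 0.2559
E[S²] = E[S]²(1+C_s²) = 0.0461²·(1+1.692) = 0.005721
Wq = λ·E[S²]/(2(1−ρ)) = 5.55·0.005721/(2·0.7441) = 0.02133 hr

Final: 0.02133 hr


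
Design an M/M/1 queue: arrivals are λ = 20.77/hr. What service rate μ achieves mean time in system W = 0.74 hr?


W = 1/(μ−λ) ⇒ μ − λ = 1/W = 1/0.74 = 1.3514
μ = λ + 1/W = 20.77 + 1.3514 = 22.1214 per hr

Final: 22.1214 /hr


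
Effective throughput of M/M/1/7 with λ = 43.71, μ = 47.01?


ρ = 0.9298; P_K = (1−ρ)ρ^7/(1−ρ^8) = 0.095555
λ_eff = λ(1 − P_K) = 43.71·(1 − 0.095555) = 43.71·0.904445 = 39.5333 /hr

Final: 39.5333 /hr


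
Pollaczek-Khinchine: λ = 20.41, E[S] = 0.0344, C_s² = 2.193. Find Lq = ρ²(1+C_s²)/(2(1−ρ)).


ρ = λ·E[S] = 20.41·0.0344 = 0.7021
Lq = ρ²(1+C_s²)/(2(1−ρ)) = 0.4930·(1+2.193)/(2·0.2979)
= 0.4930·3.1930/0.5958 = 2.64184

Final: 2.64184


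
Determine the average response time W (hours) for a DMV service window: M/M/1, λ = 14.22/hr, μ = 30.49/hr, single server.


W = 1/(μ−λ) = 1/(30.49 − 14.22) = 1/16.27 = 0.06146 hr

Final: 0.06146 hr


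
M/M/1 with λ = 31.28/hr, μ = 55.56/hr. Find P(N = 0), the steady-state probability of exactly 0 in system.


ρ = 31.28/55.56 = 0.5630
P_n = (1−ρ)·ρ^n = (1 − 0.5630)·0.5630^0 = 0.4370·1.000000 = 0.437005

Final: 0.437005


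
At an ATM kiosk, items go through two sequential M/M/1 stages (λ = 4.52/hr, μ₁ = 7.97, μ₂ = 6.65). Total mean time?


Each node sees arrival rate λ = 4.52/hr (tandem ⇒ throughput preserved).
W₁ = 1/(μ₁−λ) = 1/(7.97−4.52) = 0.28986 hr
W₂ = 1/(μ₂−λ) = 1/(6.65−4.52) = 0.46948 hr
W_total = W₁ + W₂ = 0.28986 + 0.46948 = 0.75934 hr

Final: 0.75934 hr


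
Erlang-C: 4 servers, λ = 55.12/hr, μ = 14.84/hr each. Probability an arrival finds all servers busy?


a = λ/μ = 3.7143; ρ = a/4 = 0.9286
P₀ = 0.007623 (from M/M/c formula)
C(c,a) = [a^c/(c!(1−ρ))]·P₀ = [190.32736/(24·0.07143)]·0.007623
= 111.02430·0.007623 = 0.846371

Final: 0.846371


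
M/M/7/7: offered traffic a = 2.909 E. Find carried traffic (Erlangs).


B(7,2.909) = 0.019266 (Erlang-B)
Carried load = a(1 − B) = 2.909·(1 − 0.019266) = 2.909·0.980734 = 2.8530 E

Final: 2.8530 Erlangs


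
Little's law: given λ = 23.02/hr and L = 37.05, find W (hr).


W = L/λ = 37.05/23.02 = 1.6095 hr

Final: 1.6095 hr


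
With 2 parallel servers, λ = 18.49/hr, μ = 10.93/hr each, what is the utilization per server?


ρ = λ/(cμ) = 18.49/(2·10.93) = 18.49/21.86 = 0.8458

Final: 0.8458


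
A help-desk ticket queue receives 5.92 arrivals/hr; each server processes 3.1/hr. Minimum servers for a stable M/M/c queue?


Stability requires cμ > λ ⇔ c > λ/μ.
λ/μ = 5.92/3.1 = 1.9097
Minimum integer c = ⌊1.9097⌋ + 1 = 2
Check: 2·3.1 = 6.20 > 5.92, while 1·3.1 = 3.10 ≤ 5.92

Final: 2 servers


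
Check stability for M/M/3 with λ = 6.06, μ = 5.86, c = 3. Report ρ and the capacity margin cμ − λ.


Total capacity cμ = 3·5.86 = 17.58/hr
ρ = λ/(cμ) = 6.06/17.58 = 0.3447
Stable ⇔ ρ < 1: YES
Spare capacity = cμ − λ = 17.58 − 6.06 = 11.52/hr

Final: ρ = 0.3447; stable; margin = 11.52/hr


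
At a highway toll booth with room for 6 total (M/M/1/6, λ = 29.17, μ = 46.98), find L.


ρ = 29.17/46.98 = 0.6209
L = ρ[1 − (K+1)ρ^K + Kρ^(K+1)] / [(1−ρ)(1−ρ^(K+1))]
Numerator: 0.6209·(1 − 7·0.057298 + 6·0.035577) = 0.504404
Denominator: (0.3791)·(0.964423) = 0.365611
L = 0.504404/0.365611 = 1.3796

Final: 1.3796


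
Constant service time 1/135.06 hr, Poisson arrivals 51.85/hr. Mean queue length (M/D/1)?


ρ = 51.85/135.06 = 0.3839
M/D/1: Lq = ρ²/(2(1−ρ)) = 0.1474/(2·0.6161) = 0.11961

Final: 0.11961


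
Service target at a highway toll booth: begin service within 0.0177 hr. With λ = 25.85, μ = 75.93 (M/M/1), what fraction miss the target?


ρ = 25.85/75.93 = 0.3404
P(Wq > t) = ρ·e^{−(μ−λ)t} = 0.3404·e^{−0.8864}
= 0.3404·0.412130 = 0.140308

Final: 0.140308


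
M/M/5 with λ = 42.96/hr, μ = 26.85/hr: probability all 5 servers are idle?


a = λ/μ = 42.96/26.85 = 1.6000; ρ = a/c = 0.3200
Σ_{k=0}^{4} a^k/k! (terms k=0..4) = 1.00000 + 1.60000 + 1.28000 + 0.68267 + 0.27307 = 4.83573
Tail: a^5/(5!(1−ρ)) = 10.48576/(120·0.6800) = 0.12850
P₀ = 1/(4.83573 + 0.12850) = 1/4.96424 = 0.201441

Final: 0.201441


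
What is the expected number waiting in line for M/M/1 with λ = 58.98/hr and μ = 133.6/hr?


ρ = 58.98/133.6 = 0.4415
Lq = ρ²/(1−ρ) = 0.1949/0.5585 = 0.3489

Final: 0.3489


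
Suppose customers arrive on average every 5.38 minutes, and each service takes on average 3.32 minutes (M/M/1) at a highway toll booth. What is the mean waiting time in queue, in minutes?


λ = 60/5.38 = 11.1524 /hr
μ = 60/3.32 = 18.0723 /hr
ρ = λ/μ = 11.1524/18.0723 = 0.6171
Wq = ρ/(μ−λ) = 0.6171/(18.0723−11.1524) = 0.08918 hr
In minutes: 0.08918·60 = 5.351 min

Final: 5.351 min


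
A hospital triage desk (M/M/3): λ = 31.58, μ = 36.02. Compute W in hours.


a = 0.8767; ρ = 0.2922; P₀ = 0.413263
Lq = P₀·a^c·ρ/(c!(1−ρ)²) = 0.02708
Wq = Lq/λ = 0.02708/31.58 = 0.0008575 hr
W = Wq + 1/μ = 0.0008575 + 0.02776 = 0.02862 hr

Final: 0.02862 hr


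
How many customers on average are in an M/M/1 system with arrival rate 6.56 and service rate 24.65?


ρ = λ/μ = 6.56/24.65 = 0.2661
L = ρ/(1−ρ) = 0.2661/(1 − 0.2661) = 0.2661/0.7339 = 0.3626

Final: 0.3626


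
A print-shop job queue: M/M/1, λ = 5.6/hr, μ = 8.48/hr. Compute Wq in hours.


ρ = 5.6/8.48 = 0.6604
Wq = ρ/(μ−λ) = 0.6604/(8.48 − 5.6) = 0.6604/2.88 = 0.2293 hr

Final: 0.2293 hr


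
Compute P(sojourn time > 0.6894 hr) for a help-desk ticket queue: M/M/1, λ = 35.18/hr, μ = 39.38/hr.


W ~ Exponential(μ−λ) for M/M/1.
μ − λ = 39.38 − 35.18 = 4.2000
P(W > t) = e^{−(μ−λ)t} = e^{−2.8955} = 0.055272

Final: 0.055272


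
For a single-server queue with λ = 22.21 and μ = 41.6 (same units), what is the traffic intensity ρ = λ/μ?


ρ = λ/μ = 22.21/41.6 = 0.5339

Final: 0.5339


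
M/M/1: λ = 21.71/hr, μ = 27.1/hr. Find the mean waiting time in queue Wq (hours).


ρ = 21.71/27.1 = 0.8011
Wq = ρ/(μ−λ) = 0.8011/(27.1 − 21.71) = 0.8011/5.39 = 0.1486 hr

Final: 0.1486 hr


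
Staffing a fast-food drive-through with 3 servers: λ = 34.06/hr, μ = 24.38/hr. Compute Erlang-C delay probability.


a = λ/μ = 1.3970; ρ = a/3 = 0.4657
P₀ = 0.236774 (from M/M/c formula)
C(c,a) = [a^c/(c!(1−ρ))]·P₀ = [2.72667/(6·0.5343)]·0.236774
= 0.85052·0.236774 = 0.201380

Final: 0.201380


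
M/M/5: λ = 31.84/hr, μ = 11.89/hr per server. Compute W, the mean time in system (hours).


a = 2.6779; ρ = 0.5356; P₀ = 0.066324
Lq = P₀·a^c·ρ/(c!(1−ρ)²) = 0.18899
Wq = Lq/λ = 0.18899/31.84 = 0.005936 hr
W = Wq + 1/μ = 0.005936 + 0.08410 = 0.09004 hr

Final: 0.09004 hr


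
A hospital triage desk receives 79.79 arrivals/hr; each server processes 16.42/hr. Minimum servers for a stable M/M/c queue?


Stability requires cμ > λ ⇔ c > λ/μ.
λ/μ = 79.79/16.42 = 4.8593
Minimum integer c = ⌊4.8593⌋ + 1 = 5
Check: 5·16.42 = 82.10 > 79.79, while 4·16.42 = 65.68 ≤ 79.79

Final: 5 servers


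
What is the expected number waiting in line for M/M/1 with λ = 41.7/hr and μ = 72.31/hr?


ρ = 41.7/72.31 = 0.5767
Lq = ρ²/(1−ρ) = 0.3326/0.4233 = 0.7856

Final: 0.7856


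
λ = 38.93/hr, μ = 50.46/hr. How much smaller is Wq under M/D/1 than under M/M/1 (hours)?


ρ = 38.93/50.46 = 0.7715
Wq(M/M/1) = ρ/(μ−λ) = 0.7715/11.53 = 0.06691 hr
Wq(M/D/1) = ρ/(2(μ−λ)) = 0.03346 hr
Savings = 0.06691 − 0.03346 = 0.03346 hr

Final: 0.03346 hr


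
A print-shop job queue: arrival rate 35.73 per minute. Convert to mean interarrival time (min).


Mean interarrival time = 1/λ = 1/35.73 minute = 0.02799 minute
In minutes: 0.02799 × 1 = 0.02799 min

Final: 0.02799 min


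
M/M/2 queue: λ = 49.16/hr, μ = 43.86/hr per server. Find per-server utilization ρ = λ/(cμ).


ρ = λ/(cμ) = 49.16/(2·43.86) = 49.16/87.72 = 0.5604

Final: 0.5604


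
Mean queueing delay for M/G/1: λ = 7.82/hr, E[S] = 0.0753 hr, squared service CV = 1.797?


ρ = λ·E[S] = 7.82·0.0753 = 0.5888
E[S²] = E[S]²(1+C_s²) = 0.0753²·(1+1.797) = 0.015859
Wq = λ·E[S²]/(2(1−ρ)) = 7.82·0.015859/(2·0.4112) = 0.15082 hr

Final: 0.15082 hr


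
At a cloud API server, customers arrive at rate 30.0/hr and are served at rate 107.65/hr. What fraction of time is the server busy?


ρ = λ/μ = 30.0/107.65 = 0.2787

Final: 0.2787


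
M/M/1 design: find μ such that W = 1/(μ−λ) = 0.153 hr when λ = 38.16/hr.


W = 1/(μ−λ) ⇒ μ − λ = 1/W = 1/0.153 = 6.5359
μ = λ + 1/W = 38.16 + 6.5359 = 44.6959 per hr

Final: 44.6959 /hr


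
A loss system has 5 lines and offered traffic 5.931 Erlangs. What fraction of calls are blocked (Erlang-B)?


B(c,a) = (a^c/c!) / Σ_{k=0}^{c} a^k/k!
a^5/5! = 61.158718
Σ terms (k=0..5): 1.00000 + 5.93100 + 17.58838 + 34.77223 + 51.55852 + 61.15872 = 172.008848
B = 61.158718/172.008848 = 0.355556

Final: 0.355556


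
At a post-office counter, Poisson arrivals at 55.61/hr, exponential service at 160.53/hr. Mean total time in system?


W = 1/(μ−λ) = 1/(160.53 − 55.61) = 1/104.92 = 0.009531 hr

Final: 0.009531 hr


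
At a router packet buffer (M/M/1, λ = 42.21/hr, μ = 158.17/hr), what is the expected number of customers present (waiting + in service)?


ρ = λ/μ = 42.21/158.17 = 0.2669
L = ρ/(1−ρ) = 0.2669/(1 − 0.2669) = 0.2669/0.7331 = 0.3640

Final: 0.3640


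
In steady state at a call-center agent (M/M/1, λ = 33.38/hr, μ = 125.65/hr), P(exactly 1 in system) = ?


ρ = 33.38/125.65 = 0.2657
P_n = (1−ρ)·ρ^n = (1 − 0.2657)·0.2657^1 = 0.7343·0.265659 = 0.195084

Final: 0.195084


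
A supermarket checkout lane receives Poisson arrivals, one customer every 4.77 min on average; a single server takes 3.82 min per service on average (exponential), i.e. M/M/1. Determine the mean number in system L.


λ = 60/4.77 = 12.5786 /hr
μ = 60/3.82 = 15.7068 /hr
ρ = λ/μ = 12.5786/15.7068 = 0.8008
L = ρ/(1−ρ) = 0.8008/0.1992 = 4.0211

Final: 4.0211


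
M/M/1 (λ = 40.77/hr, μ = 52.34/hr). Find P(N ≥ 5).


ρ = 40.77/52.34 = 0.7789
P(N ≥ n) = ρ^n = 0.7789^5 = 0.286771

Final: 0.286771


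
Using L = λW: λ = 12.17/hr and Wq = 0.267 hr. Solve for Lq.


Lq = λWq = 12.17·0.267 = 3.2494

Final: 3.2494


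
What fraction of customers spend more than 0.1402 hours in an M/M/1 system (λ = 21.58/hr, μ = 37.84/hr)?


W ~ Exponential(μ−λ) for M/M/1.
μ − λ = 37.84 − 21.58 = 16.2600
P(W > t) = e^{−(μ−λ)t} = e^{−2.2797} = 0.102320

Final: 0.102320


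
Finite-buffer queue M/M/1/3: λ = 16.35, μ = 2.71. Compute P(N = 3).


ρ = λ/μ = 16.35/2.71 = 6.0332
P_K = (1−ρ)ρ^K/(1−ρ^(K+1)) = (-5.0332·219.606605)/(1 − 1324.932839)
= -1105.326234/-1323.932839 = 0.834881

Final: 0.834881


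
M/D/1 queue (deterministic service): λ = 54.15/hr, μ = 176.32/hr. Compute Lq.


ρ = 54.15/176.32 = 0.3071
M/D/1: Lq = ρ²/(2(1−ρ)) = 0.09432/(2·0.6929) = 0.06806

Final: 0.06806


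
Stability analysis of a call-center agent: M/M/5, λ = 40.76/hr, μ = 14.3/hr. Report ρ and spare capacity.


Total capacity cμ = 5·14.3 = 71.50/hr
ρ = λ/(cμ) = 40.76/71.50 = 0.5701
Stable ⇔ ρ < 1: YES
Spare capacity = cμ − λ = 71.50 − 40.76 = 30.74/hr

Final: ρ = 0.5701; stable; margin = 30.74/hr


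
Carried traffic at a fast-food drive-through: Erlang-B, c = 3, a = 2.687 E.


B(3,2.687) = 0.307051 (Erlang-B)
Carried load = a(1 − B) = 2.687·(1 − 0.307051) = 2.687·0.692949 = 1.8620 E

Final: 1.8620 Erlangs


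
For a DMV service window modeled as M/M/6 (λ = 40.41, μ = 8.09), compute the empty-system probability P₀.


a = λ/μ = 40.41/8.09 = 4.9951; ρ = a/c = 0.8325
Σ_{k=0}^{5} a^k/k! (terms k=0..5) = 1.00000 + 4.99506 + 12.47529 + 20.77159 + 25.93881 + 25.91316 = 91.09391
Tail: a^6/(6!(1−ρ)) = 15532.52184/(720·0.1675) = 128.80084
P₀ = 1/(91.09391 + 128.80084) = 1/219.89475 = 0.004548

Final: 0.004548


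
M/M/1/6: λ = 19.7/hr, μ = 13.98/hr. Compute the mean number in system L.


ρ = 19.7/13.98 = 1.4092
L = ρ[1 − (K+1)ρ^K + Kρ^(K+1)] / [(1−ρ)(1−ρ^(K+1))]
Numerator: 1.4092·(1 − 7·7.829866 + 6·11.033502) = 17.462191
Denominator: (-0.4092)·(-10.033502) = 4.105267
L = 17.462191/4.105267 = 4.2536

Final: 4.2536


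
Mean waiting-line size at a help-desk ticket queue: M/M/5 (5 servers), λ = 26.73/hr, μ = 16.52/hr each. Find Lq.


a = λ/μ = 1.6180; ρ = a/5 = 0.3236
P₀ = 0.197812
Lq = P₀·a^c·ρ / (c!·(1−ρ)²) = 0.197812·11.09033·0.3236/(120·0.45751)
= 0.01293

Final: 0.01293


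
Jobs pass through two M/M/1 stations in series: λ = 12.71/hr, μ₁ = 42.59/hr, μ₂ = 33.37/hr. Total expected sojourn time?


Each node sees arrival rate λ = 12.71/hr (tandem ⇒ throughput preserved).
W₁ = 1/(μ₁−λ) = 1/(42.59−12.71) = 0.03347 hr
W₂ = 1/(μ₂−λ) = 1/(33.37−12.71) = 0.04840 hr
W_total = W₁ + W₂ = 0.03347 + 0.04840 = 0.08187 hr

Final: 0.08187 hr


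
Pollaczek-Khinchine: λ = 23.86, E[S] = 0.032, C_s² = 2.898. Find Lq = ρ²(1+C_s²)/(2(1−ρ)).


ρ = λ·E[S] = 23.86·0.032 = 0.7635
Lq = ρ²(1+C_s²)/(2(1−ρ)) = 0.5830·(1+2.898)/(2·0.2365)
= 0.5830·3.8980/0.4730 = 4.80461

Final: 4.80461


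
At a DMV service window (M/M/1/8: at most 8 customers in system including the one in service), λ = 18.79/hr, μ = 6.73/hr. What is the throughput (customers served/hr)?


ρ = 2.7920; P_K = (1−ρ)ρ^8/(1−ρ^9) = 0.641893
λ_eff = λ(1 − P_K) = 18.79·(1 − 0.641893) = 18.79·0.358107 = 6.7288 /hr

Final: 6.7288 /hr


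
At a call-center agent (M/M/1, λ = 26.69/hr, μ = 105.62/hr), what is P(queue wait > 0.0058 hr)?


ρ = 26.69/105.62 = 0.2527
P(Wq > t) = ρ·e^{−(μ−λ)t} = 0.2527·e^{−0.4578}
= 0.2527·0.632678 = 0.159877

Final: 0.159877


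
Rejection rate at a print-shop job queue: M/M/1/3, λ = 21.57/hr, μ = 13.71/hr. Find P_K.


ρ = λ/μ = 21.57/13.71 = 1.5733
P_K = (1−ρ)ρ^K/(1−ρ^(K+1)) = (-0.5733·3.894378)/(1 − 6.127041)
= -2.232663/-5.127041 = 0.435468

Final: 0.435468


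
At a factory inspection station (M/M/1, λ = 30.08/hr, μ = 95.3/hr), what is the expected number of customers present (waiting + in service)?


ρ = λ/μ = 30.08/95.3 = 0.3156
L = ρ/(1−ρ) = 0.3156/(1 − 0.3156) = 0.3156/0.6844 = 0.4612

Final: 0.4612


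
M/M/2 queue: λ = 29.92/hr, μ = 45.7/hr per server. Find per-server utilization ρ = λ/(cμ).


ρ = λ/(cμ) = 29.92/(2·45.7) = 29.92/91.40 = 0.3274

Final: 0.3274


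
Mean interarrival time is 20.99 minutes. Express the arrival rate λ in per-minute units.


λ = 1/(interarrival time) in consistent units.
1 minute = 1 min, so λ = 1/20.99 = 0.04764 per minute

Final: 0.04764 /min


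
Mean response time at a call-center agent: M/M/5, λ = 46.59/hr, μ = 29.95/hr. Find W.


a = 1.5556; ρ = 0.3111; P₀ = 0.210655
Lq = P₀·a^c·ρ/(c!(1−ρ)²) = 0.01048
Wq = Lq/λ = 0.01048/46.59 = 0.0002250 hr
W = Wq + 1/μ = 0.0002250 + 0.03339 = 0.03361 hr

Final: 0.03361 hr


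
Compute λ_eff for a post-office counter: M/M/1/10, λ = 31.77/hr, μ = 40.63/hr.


ρ = 0.7819; P_K = (1−ρ)ρ^10/(1−ρ^11) = 0.019967
λ_eff = λ(1 − P_K) = 31.77·(1 − 0.019967) = 31.77·0.980033 = 31.1356 /hr

Final: 31.1356 /hr


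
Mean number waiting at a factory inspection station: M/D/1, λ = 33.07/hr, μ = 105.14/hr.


ρ = 33.07/105.14 = 0.3145
M/D/1: Lq = ρ²/(2(1−ρ)) = 0.09893/(2·0.6855) = 0.07216

Final: 0.07216


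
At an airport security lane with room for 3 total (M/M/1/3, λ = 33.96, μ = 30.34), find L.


ρ = 33.96/30.34 = 1.1193
L = ρ[1 − (K+1)ρ^K + Kρ^(K+1)] / [(1−ρ)(1−ρ^(K+1))]
Numerator: 1.1193·(1 − 4·1.402350 + 3·1.569670) = 0.111497
Denominator: (-0.1193)·(-0.569670) = 0.067970
L = 0.111497/0.067970 = 1.6404

Final: 1.6404


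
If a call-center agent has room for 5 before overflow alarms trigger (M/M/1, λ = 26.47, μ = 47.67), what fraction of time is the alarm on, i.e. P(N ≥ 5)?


ρ = 26.47/47.67 = 0.5553
P(N ≥ n) = ρ^n = 0.5553^5 = 0.052789

Final: 0.052789


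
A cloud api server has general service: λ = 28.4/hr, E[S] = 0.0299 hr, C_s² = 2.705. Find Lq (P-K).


ρ = λ·E[S] = 28.4·0.0299 = 0.8492
Lq = ρ²(1+C_s²)/(2(1−ρ)) = 0.7211·(1+2.705)/(2·0.1508)
= 0.7211·3.7050/0.3017 = 8.85566

Final: 8.85566


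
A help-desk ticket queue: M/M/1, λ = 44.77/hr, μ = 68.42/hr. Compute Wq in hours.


ρ = 44.77/68.42 = 0.6543
Wq = ρ/(μ−λ) = 0.6543/(68.42 − 44.77) = 0.6543/23.65 = 0.02767 hr

Final: 0.02767 hr


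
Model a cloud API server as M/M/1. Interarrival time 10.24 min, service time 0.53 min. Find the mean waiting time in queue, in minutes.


λ = 60/10.24 = 5.8594 /hr
μ = 60/0.53 = 113.2075 /hr
ρ = λ/μ = 5.8594/113.2075 = 0.05176
Wq = ρ/(μ−λ) = 0.05176/(113.2075−5.8594) = 0.0004821 hr
In minutes: 0.0004821·60 = 0.02893 min

Final: 0.02893 min


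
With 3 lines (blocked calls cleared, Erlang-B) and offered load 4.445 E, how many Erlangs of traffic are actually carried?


B(3,4.445) = 0.488542 (Erlang-B)
Carried load = a(1 − B) = 4.445·(1 − 0.488542) = 4.445·0.511458 = 2.2734 E

Final: 2.2734 Erlangs


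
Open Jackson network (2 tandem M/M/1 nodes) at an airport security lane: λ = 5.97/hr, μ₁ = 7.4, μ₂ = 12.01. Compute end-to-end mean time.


Each node sees arrival rate λ = 5.97/hr (tandem ⇒ throughput preserved).
W₁ = 1/(μ₁−λ) = 1/(7.4−5.97) = 0.69930 hr
W₂ = 1/(μ₂−λ) = 1/(12.01−5.97) = 0.16556 hr
W_total = W₁ + W₂ = 0.69930 + 0.16556 = 0.86486 hr

Final: 0.86486 hr


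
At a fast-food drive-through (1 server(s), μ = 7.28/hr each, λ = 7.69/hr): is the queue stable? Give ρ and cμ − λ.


Total capacity cμ = 1·7.28 = 7.28/hr
ρ = λ/(cμ) = 7.69/7.28 = 1.0563
Stable ⇔ ρ < 1: NO
Spare capacity = cμ − λ = 7.28 − 7.69 = -0.41/hr

Final: ρ = 1.0563; unstable; margin = -0.41/hr


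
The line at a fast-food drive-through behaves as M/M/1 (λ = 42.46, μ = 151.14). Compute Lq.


ρ = 42.46/151.14 = 0.2809
Lq = ρ²/(1−ρ) = 0.07892/0.7191 = 0.1098

Final: 0.1098


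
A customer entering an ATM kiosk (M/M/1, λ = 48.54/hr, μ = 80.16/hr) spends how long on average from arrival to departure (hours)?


W = 1/(μ−λ) = 1/(80.16 − 48.54) = 1/31.62 = 0.03163 hr

Final: 0.03163 hr


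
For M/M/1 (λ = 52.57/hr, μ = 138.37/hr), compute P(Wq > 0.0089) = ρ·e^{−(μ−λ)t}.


ρ = 52.57/138.37 = 0.3799
P(Wq > t) = ρ·e^{−(μ−λ)t} = 0.3799·e^{−0.7636}
= 0.3799·0.465977 = 0.177035

Final: 0.177035


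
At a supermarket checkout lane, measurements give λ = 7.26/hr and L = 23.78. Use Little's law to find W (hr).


W = L/λ = 23.78/7.26 = 3.2755 hr

Final: 3.2755 hr


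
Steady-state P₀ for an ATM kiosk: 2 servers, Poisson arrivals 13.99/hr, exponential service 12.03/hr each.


a = λ/μ = 13.99/12.03 = 1.1629; ρ = a/c = 0.5815
Σ_{k=0}^{1} a^k/k! (terms k=0..1) = 1.00000 + 1.16293 = 2.16293
Tail: a^2/(2!(1−ρ)) = 1.35240/(2·0.4185) = 1.61562
P₀ = 1/(2.16293 + 1.61562) = 1/3.77855 = 0.264652

Final: 0.264652


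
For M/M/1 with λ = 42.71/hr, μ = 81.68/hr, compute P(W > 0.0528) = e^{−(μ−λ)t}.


W ~ Exponential(μ−λ) for M/M/1.
μ − λ = 81.68 − 42.71 = 38.9700
P(W > t) = e^{−(μ−λ)t} = e^{−2.0576} = 0.127758

Final: 0.127758


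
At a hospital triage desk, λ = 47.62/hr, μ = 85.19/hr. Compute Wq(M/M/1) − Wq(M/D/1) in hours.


ρ = 47.62/85.19 = 0.5590
Wq(M/M/1) = ρ/(μ−λ) = 0.5590/37.57 = 0.01488 hr
Wq(M/D/1) = ρ/(2(μ−λ)) = 0.007439 hr
Savings = 0.01488 − 0.007439 = 0.007439 hr

Final: 0.007439 hr


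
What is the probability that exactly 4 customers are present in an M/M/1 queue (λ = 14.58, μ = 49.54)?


ρ = 14.58/49.54 = 0.2943
P_n = (1−ρ)·ρ^n = (1 − 0.2943)·0.2943^4 = 0.7057·0.007503 = 0.005294

Final: 0.005294


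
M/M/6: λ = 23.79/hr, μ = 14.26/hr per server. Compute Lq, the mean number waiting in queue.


a = λ/μ = 1.6683; ρ = a/6 = 0.2781
P₀ = 0.188475
Lq = P₀·a^c·ρ / (c!·(1−ρ)²) = 0.188475·21.56004·0.2781/(720·0.52121)
= 0.003011

Final: 0.003011


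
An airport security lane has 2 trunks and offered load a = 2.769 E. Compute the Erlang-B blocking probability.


B(c,a) = (a^c/c!) / Σ_{k=0}^{c} a^k/k!
a^2/2! = 3.833681
Σ terms (k=0..2): 1.00000 + 2.76900 + 3.83368 = 7.602680
B = 3.833681/7.602680 = 0.504254

Final: 0.504254


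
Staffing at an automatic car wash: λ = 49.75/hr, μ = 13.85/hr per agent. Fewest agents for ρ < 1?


Stability requires cμ > λ ⇔ c > λ/μ.
λ/μ = 49.75/13.85 = 3.5921
Minimum integer c = ⌊3.5921⌋ + 1 = 4
Check: 4·13.85 = 55.40 > 49.75, while 3·13.85 = 41.55 ≤ 49.75

Final: 4 servers


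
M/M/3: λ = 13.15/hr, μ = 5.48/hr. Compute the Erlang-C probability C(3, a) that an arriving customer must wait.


a = λ/μ = 2.3996; ρ = a/3 = 0.7999
P₀ = 0.056222 (from M/M/c formula)
C(c,a) = [a^c/(c!(1−ρ))]·P₀ = [13.81769/(6·0.2001)]·0.056222
= 11.50775·0.056222 = 0.646993

Final: 0.646993


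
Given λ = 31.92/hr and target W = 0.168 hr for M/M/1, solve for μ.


W = 1/(μ−λ) ⇒ μ − λ = 1/W = 1/0.168 = 5.9524
μ = λ + 1/W = 31.92 + 5.9524 = 37.8724 per hr

Final: 37.8724 /hr


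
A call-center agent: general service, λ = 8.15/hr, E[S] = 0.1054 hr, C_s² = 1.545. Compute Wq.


ρ = λ·E[S] = 8.15·0.1054 = 0.8590
E[S²] = E[S]²(1+C_s²) = 0.1054²·(1+1.545) = 0.028273
Wq = λ·E[S²]/(2(1−ρ)) = 8.15·0.028273/(2·0.1410) = 0.81716 hr

Final: 0.81716 hr


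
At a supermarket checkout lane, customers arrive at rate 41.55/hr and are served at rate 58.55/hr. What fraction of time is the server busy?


ρ = λ/μ = 41.55/58.55 = 0.7096

Final: 0.7096


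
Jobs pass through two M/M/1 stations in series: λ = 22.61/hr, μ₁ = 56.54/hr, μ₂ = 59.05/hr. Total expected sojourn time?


Each node sees arrival rate λ = 22.61/hr (tandem ⇒ throughput preserved).
W₁ = 1/(μ₁−λ) = 1/(56.54−22.61) = 0.02947 hr
W₂ = 1/(μ₂−λ) = 1/(59.05−22.61) = 0.02744 hr
W_total = W₁ + W₂ = 0.02947 + 0.02744 = 0.05691 hr

Final: 0.05691 hr


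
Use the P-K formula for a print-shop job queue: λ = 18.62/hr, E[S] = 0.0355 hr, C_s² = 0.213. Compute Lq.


ρ = λ·E[S] = 18.62·0.0355 = 0.6610
Lq = ρ²(1+C_s²)/(2(1−ρ)) = 0.4369·(1+0.213)/(2·0.3390)
= 0.4369·1.2130/0.6780 = 0.78174

Final: 0.78174


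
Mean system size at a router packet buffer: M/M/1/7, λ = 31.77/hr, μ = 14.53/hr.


ρ = 31.77/14.53 = 2.1865
L = ρ[1 − (K+1)ρ^K + Kρ^(K+1)] / [(1−ρ)(1−ρ^(K+1))]
Numerator: 2.1865·(1 − 8·238.924785 + 7·522.411591) = 3818.703398
Denominator: (-1.1865)·(-521.411591) = 618.660415
L = 3818.703398/618.660415 = 6.1725

Final: 6.1725


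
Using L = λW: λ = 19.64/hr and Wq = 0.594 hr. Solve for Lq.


Lq = λWq = 19.64·0.594 = 11.6662

Final: 11.6662


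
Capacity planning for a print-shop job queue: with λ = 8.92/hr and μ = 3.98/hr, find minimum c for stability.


Stability requires cμ > λ ⇔ c > λ/μ.
λ/μ = 8.92/3.98 = 2.2412
Minimum integer c = ⌊2.2412⌋ + 1 = 3
Check: 3·3.98 = 11.94 > 8.92, while 2·3.98 = 7.96 ≤ 8.92

Final: 3 servers


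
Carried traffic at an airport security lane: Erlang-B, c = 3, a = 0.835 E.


B(3,0.835) = 0.042545 (Erlang-B)
Carried load = a(1 − B) = 0.835·(1 − 0.042545) = 0.835·0.957455 = 0.7995 E

Final: 0.7995 Erlangs


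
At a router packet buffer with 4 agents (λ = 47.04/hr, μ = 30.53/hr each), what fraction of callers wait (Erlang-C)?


a = λ/μ = 1.5408; ρ = a/4 = 0.3852
P₀ = 0.211893 (from M/M/c formula)
C(c,a) = [a^c/(c!(1−ρ))]·P₀ = [5.63588/(24·0.6148)]·0.211893
= 0.38196·0.211893 = 0.080934

Final: 0.080934


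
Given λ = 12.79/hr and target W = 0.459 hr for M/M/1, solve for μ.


W = 1/(μ−λ) ⇒ μ − λ = 1/W = 1/0.459 = 2.1786
μ = λ + 1/W = 12.79 + 2.1786 = 14.9686 per hr

Final: 14.9686 /hr


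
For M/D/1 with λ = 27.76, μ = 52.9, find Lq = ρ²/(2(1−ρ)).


ρ = 27.76/52.9 = 0.5248
M/D/1: Lq = ρ²/(2(1−ρ)) = 0.2754/(2·0.4752) = 0.28973

Final: 0.28973


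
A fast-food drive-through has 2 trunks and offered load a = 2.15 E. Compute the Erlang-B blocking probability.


B(c,a) = (a^c/c!) / Σ_{k=0}^{c} a^k/k!
a^2/2! = 2.311250
Σ terms (k=0..2): 1.00000 + 2.15000 + 2.31125 = 5.461250
B = 2.311250/5.461250 = 0.423209

Final: 0.423209


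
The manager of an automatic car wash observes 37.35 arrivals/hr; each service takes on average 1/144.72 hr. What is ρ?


ρ = λ/μ = 37.35/144.72 = 0.2581

Final: 0.2581


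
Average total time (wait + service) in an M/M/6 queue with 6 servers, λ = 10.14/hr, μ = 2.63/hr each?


a = 3.8555; ρ = 0.6426; P₀ = 0.019642
Lq = P₀·a^c·ρ/(c!(1−ρ)²) = 0.45075
Wq = Lq/λ = 0.45075/10.14 = 0.04445 hr
W = Wq + 1/μ = 0.04445 + 0.38023 = 0.42468 hr

Final: 0.42468 hr


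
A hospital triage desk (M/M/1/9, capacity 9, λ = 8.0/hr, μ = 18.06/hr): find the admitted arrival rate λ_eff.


ρ = 0.4430; P_K = (1−ρ)ρ^9/(1−ρ^10) = 0.0003659
λ_eff = λ(1 − P_K) = 8.0·(1 − 0.0003659) = 8.0·0.999634 = 7.9971 /hr

Final: 7.9971 /hr


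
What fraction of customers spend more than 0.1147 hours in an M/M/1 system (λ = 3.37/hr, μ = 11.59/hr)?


W ~ Exponential(μ−λ) for M/M/1.
μ − λ = 11.59 − 3.37 = 8.2200
P(W > t) = e^{−(μ−λ)t} = e^{−0.9428} = 0.389522

Final: 0.389522


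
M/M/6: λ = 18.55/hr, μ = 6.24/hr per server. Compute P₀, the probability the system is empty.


a = λ/μ = 18.55/6.24 = 2.9728; ρ = a/c = 0.4955
Σ_{k=0}^{5} a^k/k! (terms k=0..5) = 1.00000 + 2.97276 + 4.41864 + 4.37851 + 3.25406 + 1.93471 = 17.95868
Tail: a^6/(6!(1−ρ)) = 690.16979/(720·0.5045) = 1.89989
P₀ = 1/(17.95868 + 1.89989) = 1/19.85857 = 0.050356

Final: 0.050356


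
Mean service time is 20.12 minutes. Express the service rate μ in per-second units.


μ = 1/(service time) in consistent units.
1 second = 0.0166667 min, so μ = 0.0166667/20.12 = 0.0008284 per second

Final: 0.0008284 /sec


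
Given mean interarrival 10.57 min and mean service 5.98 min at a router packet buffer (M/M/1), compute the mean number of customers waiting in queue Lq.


λ = 60/10.57 = 5.6764 /hr
μ = 60/5.98 = 10.0334 /hr
ρ = λ/μ = 5.6764/10.0334 = 0.5658
Lq = ρ²/(1−ρ) = 0.3201/0.4342 = 0.7371

Final: 0.7371


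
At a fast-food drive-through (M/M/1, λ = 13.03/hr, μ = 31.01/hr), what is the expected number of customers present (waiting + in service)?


ρ = λ/μ = 13.03/31.01 = 0.4202
L = ρ/(1−ρ) = 0.4202/(1 − 0.4202) = 0.4202/0.5798 = 0.7247

Final: 0.7247


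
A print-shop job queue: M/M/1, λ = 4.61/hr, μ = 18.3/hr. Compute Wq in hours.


ρ = 4.61/18.3 = 0.2519
Wq = ρ/(μ−λ) = 0.2519/(18.3 − 4.61) = 0.2519/13.69 = 0.01840 hr

Final: 0.01840 hr


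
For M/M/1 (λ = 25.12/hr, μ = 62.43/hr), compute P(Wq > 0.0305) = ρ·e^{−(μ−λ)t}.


ρ = 25.12/62.43 = 0.4024
P(Wq > t) = ρ·e^{−(μ−λ)t} = 0.4024·e^{−1.1380}
= 0.4024·0.320474 = 0.128949

Final: 0.128949


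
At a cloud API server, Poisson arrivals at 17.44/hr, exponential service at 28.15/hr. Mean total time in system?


W = 1/(μ−λ) = 1/(28.15 − 17.44) = 1/10.71 = 0.09337 hr

Final: 0.09337 hr
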